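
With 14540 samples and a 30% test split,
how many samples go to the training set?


Test set = 14540 * 30% = 4362. Training set = 14540 - 4362 = 10178.

10178


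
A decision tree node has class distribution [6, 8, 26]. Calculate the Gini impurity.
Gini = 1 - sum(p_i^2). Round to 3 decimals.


Total = 40. Proportions: 6/40, 8/40, 26/40. sum(p_i^2) = 0.4850. Gini = 1 - 0.4850 = 0.5150, which rounds to 0.515.

0.515


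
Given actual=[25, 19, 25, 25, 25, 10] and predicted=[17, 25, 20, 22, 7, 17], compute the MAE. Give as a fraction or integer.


MAE = (1/6) * (|25-17|=8 + |19-25|=6 + |25-20|=5 + |25-22|=3 + |25-7|=18 + |10-17|=7). Sum = 47. MAE = 47/6.

47/6


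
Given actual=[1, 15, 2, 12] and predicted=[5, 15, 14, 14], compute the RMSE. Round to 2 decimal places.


MSE = 41.0000. RMSE = sqrt(41.0000) = 6.40.

6.40


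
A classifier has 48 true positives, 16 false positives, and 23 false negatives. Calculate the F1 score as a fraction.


Precision = 48/64 = 3/4. Recall = 48/71 = 48/71. F1 = 2*P*R/(P+R) = 32/45.

32/45


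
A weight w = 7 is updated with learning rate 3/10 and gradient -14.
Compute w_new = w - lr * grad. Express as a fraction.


w_new = 7 - 3/10 * -14 = 7 - -21/5 = 56/5.

56/5


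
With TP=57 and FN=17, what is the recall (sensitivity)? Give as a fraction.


Recall = TP / (TP + FN) = 57 / 74 = 57/74.

57/74


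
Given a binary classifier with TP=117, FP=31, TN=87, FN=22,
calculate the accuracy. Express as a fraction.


Accuracy = (TP + TN) / (TP + TN + FP + FN) = (117 + 87) / 257 = 204/257.

204/257


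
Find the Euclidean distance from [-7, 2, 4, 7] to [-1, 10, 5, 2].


d = sqrt(sum of squared differences). (-7--1)^2=36, (2-10)^2=64, (4-5)^2=1, (7-2)^2=25. Sum = 126.

sqrt(126)


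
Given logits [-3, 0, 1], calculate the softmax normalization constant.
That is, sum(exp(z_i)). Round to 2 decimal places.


Denom = e^-3=0.0498 + e^0=1.0000 + e^1=2.7183. Sum = 3.7681, which rounds to 3.77.

3.77


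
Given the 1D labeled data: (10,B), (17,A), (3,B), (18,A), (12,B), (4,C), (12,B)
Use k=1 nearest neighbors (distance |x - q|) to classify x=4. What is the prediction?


Distances: |10-4|=6, |17-4|=13, |3-4|=1, |18-4|=14, |12-4|=8, |4-4|=0, |12-4|=8. 1 nearest: (4,C). Counts: {'C': 1}. Majority class: C.

C


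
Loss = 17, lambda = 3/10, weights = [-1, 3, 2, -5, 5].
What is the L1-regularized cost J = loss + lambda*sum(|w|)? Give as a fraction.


L1 norm = sum(|w|) = 16. J = 17 + 3/10 * 16 = 109/5.

109/5


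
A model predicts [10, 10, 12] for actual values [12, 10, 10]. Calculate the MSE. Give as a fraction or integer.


MSE = (1/3) * ((12-10)^2=4 + (10-10)^2=0 + (10-12)^2=4). Sum = 8. MSE = 8/3.

8/3


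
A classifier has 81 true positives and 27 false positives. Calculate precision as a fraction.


Precision = TP / (TP + FP) = 81 / 108 = 3/4.

3/4


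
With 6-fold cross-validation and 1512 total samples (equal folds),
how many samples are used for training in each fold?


Each validation fold has 1512/6 = 252 samples. Training set = 1512 - 252 = 1260.

1260


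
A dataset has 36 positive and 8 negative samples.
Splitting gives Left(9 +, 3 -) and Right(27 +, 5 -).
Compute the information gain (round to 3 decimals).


H(parent) = 0.6840. H(left) = 0.8113, H(right) = 0.6253. Weighted = (12/44)*0.8113 + (32/44)*0.6253 = 0.6760. IG = 0.6840 - 0.6760 = 0.0080, which rounds to 0.008.

0.008


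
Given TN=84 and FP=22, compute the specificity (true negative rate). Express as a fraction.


Specificity = TN / (TN + FP) = 84 / 106 = 42/53.

42/53


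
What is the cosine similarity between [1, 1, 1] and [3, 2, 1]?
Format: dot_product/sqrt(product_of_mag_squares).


dot = 6. |a|^2 = 3, |b|^2 = 14. cos = 6/sqrt(42).

6/sqrt(42)


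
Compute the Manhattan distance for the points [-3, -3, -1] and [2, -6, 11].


d = sum of absolute differences: |-3-2|=5 + |-3--6|=3 + |-1-11|=12 = 20.

20


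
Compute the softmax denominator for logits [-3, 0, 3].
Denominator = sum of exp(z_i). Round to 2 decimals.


Denom = e^-3=0.0498 + e^0=1.0000 + e^3=20.0855. Sum = 21.1353, which rounds to 21.14.

21.14


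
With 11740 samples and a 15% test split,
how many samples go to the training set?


Test set = 11740 * 15% = 1761. Training set = 11740 - 1761 = 9979.

9979


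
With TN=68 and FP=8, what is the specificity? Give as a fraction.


Specificity = TN / (TN + FP) = 68 / 76 = 17/19.

17/19


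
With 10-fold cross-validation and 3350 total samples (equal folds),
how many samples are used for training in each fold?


Each validation fold has 3350/10 = 335 samples. Training set = 3350 - 335 = 3015.

3015


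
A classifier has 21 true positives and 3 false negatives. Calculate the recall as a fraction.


Recall = TP / (TP + FN) = 21 / 24 = 7/8.

7/8


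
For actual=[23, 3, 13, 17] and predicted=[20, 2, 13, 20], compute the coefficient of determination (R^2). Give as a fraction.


Mean(y) = 14. SS_res = 19. SS_tot = 212. R^2 = 1 - 19/(212) = 193/212.

193/212


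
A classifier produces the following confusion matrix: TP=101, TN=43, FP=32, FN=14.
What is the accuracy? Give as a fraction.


Accuracy = (TP + TN) / (TP + TN + FP + FN) = (101 + 43) / 190 = 72/95.

72/95


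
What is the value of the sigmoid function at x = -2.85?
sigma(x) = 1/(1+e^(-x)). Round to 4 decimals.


sigma(-2.85) = 1/(1+e^(2.85)) = 1/(1+17.287782) = 1/18.287782 = 0.0547.

0.0547


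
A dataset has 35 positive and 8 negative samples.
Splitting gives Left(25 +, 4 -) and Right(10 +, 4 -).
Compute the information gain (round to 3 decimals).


H(parent) = 0.6931. H(left) = 0.5788, H(right) = 0.8631. Weighted = (29/43)*0.5788 + (14/43)*0.8631 = 0.6714. IG = 0.6931 - 0.6714 = 0.0217, which rounds to 0.022.

0.022


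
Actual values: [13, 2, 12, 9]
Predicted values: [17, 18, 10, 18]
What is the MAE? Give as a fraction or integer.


MAE = (1/4) * (|13-17|=4 + |2-18|=16 + |12-10|=2 + |9-18|=9). Sum = 31. MAE = 31/4.

31/4


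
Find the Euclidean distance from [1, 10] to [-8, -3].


d = sqrt(sum of squared differences). (1--8)^2=81, (10--3)^2=169. Sum = 250.

sqrt(250)


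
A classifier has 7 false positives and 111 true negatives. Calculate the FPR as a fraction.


FPR = FP / (FP + TN) = 7 / 118 = 7/118.

7/118


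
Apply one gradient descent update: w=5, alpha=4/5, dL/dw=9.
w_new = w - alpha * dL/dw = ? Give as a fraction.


w_new = 5 - 4/5 * 9 = 5 - 36/5 = -11/5.

-11/5


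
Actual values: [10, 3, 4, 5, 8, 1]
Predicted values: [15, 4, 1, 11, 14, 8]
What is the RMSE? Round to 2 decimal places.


MSE = 26.0000. RMSE = sqrt(26.0000) = 5.10.

5.10


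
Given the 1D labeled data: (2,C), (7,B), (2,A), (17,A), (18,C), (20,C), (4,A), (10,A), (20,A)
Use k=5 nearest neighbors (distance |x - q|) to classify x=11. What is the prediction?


Distances: |2-11|=9, |7-11|=4, |2-11|=9, |17-11|=6, |18-11|=7, |20-11|=9, |4-11|=7, |10-11|=1, |20-11|=9. 5 nearest: (10,A), (7,B), (17,A), (4,A), (18,C). Counts: {'A': 3, 'B': 1, 'C': 1}. Majority class: A.

A


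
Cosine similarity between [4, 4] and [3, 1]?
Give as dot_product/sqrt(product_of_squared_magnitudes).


dot = 16. |a|^2 = 32, |b|^2 = 10. cos = 16/sqrt(320).

16/sqrt(320)


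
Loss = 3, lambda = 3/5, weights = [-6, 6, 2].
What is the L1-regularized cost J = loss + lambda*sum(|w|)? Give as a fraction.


L1 norm = sum(|w|) = 14. J = 3 + 3/5 * 14 = 57/5.

57/5


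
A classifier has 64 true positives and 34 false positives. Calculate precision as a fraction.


Precision = TP / (TP + FP) = 64 / 98 = 32/49.

32/49


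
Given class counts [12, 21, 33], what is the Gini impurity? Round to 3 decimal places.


Total = 66. Proportions: 12/66, 21/66, 33/66. sum(p_i^2) = 0.3843. Gini = 1 - 0.3843 = 0.6157, which rounds to 0.616.

0.616


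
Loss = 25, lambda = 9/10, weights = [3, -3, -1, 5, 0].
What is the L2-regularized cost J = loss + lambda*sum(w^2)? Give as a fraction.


L2 sq norm = sum(w^2) = 44. J = 25 + 9/10 * 44 = 323/5.

323/5


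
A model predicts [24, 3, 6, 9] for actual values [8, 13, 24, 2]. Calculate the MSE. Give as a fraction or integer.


MSE = (1/4) * ((8-24)^2=256 + (13-3)^2=100 + (24-6)^2=324 + (2-9)^2=49). Sum = 729. MSE = 729/4.

729/4


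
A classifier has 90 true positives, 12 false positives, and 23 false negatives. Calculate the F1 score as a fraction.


Precision = 90/102 = 15/17. Recall = 90/113 = 90/113. F1 = 2*P*R/(P+R) = 36/43.

36/43


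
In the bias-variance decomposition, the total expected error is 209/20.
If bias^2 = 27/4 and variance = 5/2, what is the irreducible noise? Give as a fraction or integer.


Total error = bias^2 + variance + irreducible noise. So irreducible noise = 209/20 - 27/4 - 5/2 = 6/5.

6/5


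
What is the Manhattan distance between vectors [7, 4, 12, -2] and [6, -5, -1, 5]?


d = sum of absolute differences: |7-6|=1 + |4--5|=9 + |12--1|=13 + |-2-5|=7 = 30.

30


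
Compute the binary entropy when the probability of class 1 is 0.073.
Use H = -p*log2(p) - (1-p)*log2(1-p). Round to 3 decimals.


H = -0.073*log2(0.073) - 0.927*log2(0.927) = 0.377.

0.377


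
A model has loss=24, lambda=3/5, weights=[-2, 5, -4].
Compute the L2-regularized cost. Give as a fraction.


L2 sq norm = sum(w^2) = 45. J = 24 + 3/5 * 45 = 51.

51


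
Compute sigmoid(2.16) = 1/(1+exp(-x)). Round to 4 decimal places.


sigma(2.16) = 1/(1+e^(-2.16)) = 1/(1+0.115325) = 1/1.115325 = 0.8966.

0.8966


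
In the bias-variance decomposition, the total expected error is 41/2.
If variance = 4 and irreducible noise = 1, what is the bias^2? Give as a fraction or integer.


Total error = bias^2 + variance + irreducible noise. So bias^2 = 41/2 - 4 - 1 = 31/2.

31/2


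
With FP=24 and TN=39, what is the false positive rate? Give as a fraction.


FPR = FP / (FP + TN) = 24 / 63 = 8/21.

8/21


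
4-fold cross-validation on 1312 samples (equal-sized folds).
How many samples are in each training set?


Each validation fold has 1312/4 = 328 samples. Training set = 1312 - 328 = 984.

984


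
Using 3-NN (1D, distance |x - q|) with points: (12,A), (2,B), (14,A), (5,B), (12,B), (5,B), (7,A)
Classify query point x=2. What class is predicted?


Distances: |12-2|=10, |2-2|=0, |14-2|=12, |5-2|=3, |12-2|=10, |5-2|=3, |7-2|=5. 3 nearest: (2,B), (5,B), (5,B). Counts: {'B': 3}. Majority class: B.

B


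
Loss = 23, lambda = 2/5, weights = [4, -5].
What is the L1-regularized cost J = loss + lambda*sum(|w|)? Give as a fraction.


L1 norm = sum(|w|) = 9. J = 23 + 2/5 * 9 = 133/5.

133/5


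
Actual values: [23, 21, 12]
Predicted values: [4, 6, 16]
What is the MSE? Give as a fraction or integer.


MSE = (1/3) * ((23-4)^2=361 + (21-6)^2=225 + (12-16)^2=16). Sum = 602. MSE = 602/3.

602/3


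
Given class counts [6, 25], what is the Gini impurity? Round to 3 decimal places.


Total = 31. Proportions: 6/31, 25/31. sum(p_i^2) = 0.6878. Gini = 1 - 0.6878 = 0.3122, which rounds to 0.312.

0.312


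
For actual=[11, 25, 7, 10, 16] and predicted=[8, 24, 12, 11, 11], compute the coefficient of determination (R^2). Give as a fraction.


Mean(y) = 69/5. SS_res = 61. SS_tot = 994/5. R^2 = 1 - 61/(994/5) = 689/994.

689/994


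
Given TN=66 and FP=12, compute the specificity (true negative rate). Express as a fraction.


Specificity = TN / (TN + FP) = 66 / 78 = 11/13.

11/13


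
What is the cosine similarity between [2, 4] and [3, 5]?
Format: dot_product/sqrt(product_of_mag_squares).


dot = 26. |a|^2 = 20, |b|^2 = 34. cos = 26/sqrt(680).

26/sqrt(680)


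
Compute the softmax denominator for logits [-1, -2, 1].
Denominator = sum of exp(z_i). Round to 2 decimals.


Denom = e^-1=0.3679 + e^-2=0.1353 + e^1=2.7183. Sum = 3.2215, which rounds to 3.22.

3.22


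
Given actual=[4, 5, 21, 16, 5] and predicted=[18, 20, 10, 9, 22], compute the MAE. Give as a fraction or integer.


MAE = (1/5) * (|4-18|=14 + |5-20|=15 + |21-10|=11 + |16-9|=7 + |5-22|=17). Sum = 64. MAE = 64/5.

64/5


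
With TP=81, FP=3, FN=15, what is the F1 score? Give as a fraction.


Precision = 81/84 = 27/28. Recall = 81/96 = 27/32. F1 = 2*P*R/(P+R) = 9/10.

9/10


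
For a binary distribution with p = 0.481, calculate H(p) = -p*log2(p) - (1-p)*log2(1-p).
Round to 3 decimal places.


H = -0.481*log2(0.481) - 0.519*log2(0.519) = 0.999.

0.999


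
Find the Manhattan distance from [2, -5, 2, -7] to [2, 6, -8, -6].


d = sum of absolute differences: |2-2|=0 + |-5-6|=11 + |2--8|=10 + |-7--6|=1 = 22.

22


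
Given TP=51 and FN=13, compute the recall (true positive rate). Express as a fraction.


Recall = TP / (TP + FN) = 51 / 64 = 51/64.

51/64


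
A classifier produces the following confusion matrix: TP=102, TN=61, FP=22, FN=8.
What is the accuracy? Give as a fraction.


Accuracy = (TP + TN) / (TP + TN + FP + FN) = (102 + 61) / 193 = 163/193.

163/193


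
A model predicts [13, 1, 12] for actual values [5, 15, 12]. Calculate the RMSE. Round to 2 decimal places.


MSE = 86.6667. RMSE = sqrt(86.6667) = 9.31.

9.31


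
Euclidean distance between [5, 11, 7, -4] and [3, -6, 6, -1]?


d = sqrt(sum of squared differences). (5-3)^2=4, (11--6)^2=289, (7-6)^2=1, (-4--1)^2=9. Sum = 303.

sqrt(303)


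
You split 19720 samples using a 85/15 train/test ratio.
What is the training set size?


Test set = 19720 * 15% = 2958. Training set = 19720 - 2958 = 16762.

16762


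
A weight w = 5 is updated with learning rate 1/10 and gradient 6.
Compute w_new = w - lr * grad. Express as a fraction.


w_new = 5 - 1/10 * 6 = 5 - 3/5 = 22/5.

22/5


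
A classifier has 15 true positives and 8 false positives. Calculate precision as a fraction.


Precision = TP / (TP + FP) = 15 / 23 = 15/23.

15/23


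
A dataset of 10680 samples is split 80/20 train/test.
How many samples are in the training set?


Test set = 10680 * 20% = 2136. Training set = 10680 - 2136 = 8544.

8544


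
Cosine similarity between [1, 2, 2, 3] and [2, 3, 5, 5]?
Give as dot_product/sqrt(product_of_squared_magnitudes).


dot = 33. |a|^2 = 18, |b|^2 = 63. cos = 33/sqrt(1134).

33/sqrt(1134)


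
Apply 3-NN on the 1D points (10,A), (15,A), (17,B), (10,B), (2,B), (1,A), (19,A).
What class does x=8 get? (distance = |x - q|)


Distances: |10-8|=2, |15-8|=7, |17-8|=9, |10-8|=2, |2-8|=6, |1-8|=7, |19-8|=11. 3 nearest: (10,A), (10,B), (2,B). Counts: {'A': 1, 'B': 2}. Majority class: B.

B


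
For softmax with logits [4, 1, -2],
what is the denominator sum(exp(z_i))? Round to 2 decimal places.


Denom = e^4=54.5982 + e^1=2.7183 + e^-2=0.1353. Sum = 57.4518, which rounds to 57.45.

57.45


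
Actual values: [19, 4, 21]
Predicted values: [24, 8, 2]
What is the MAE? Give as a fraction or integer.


MAE = (1/3) * (|19-24|=5 + |4-8|=4 + |21-2|=19). Sum = 28. MAE = 28/3.

28/3


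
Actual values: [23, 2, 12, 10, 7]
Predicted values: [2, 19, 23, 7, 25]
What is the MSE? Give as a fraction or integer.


MSE = (1/5) * ((23-2)^2=441 + (2-19)^2=289 + (12-23)^2=121 + (10-7)^2=9 + (7-25)^2=324). Sum = 1184. MSE = 1184/5.

1184/5


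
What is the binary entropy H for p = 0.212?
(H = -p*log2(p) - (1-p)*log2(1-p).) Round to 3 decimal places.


H = -0.212*log2(0.212) - 0.788*log2(0.788) = 0.745.

0.745


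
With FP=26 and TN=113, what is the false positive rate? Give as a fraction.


FPR = FP / (FP + TN) = 26 / 139 = 26/139.

26/139


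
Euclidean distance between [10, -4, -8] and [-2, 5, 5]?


d = sqrt(sum of squared differences). (10--2)^2=144, (-4-5)^2=81, (-8-5)^2=169. Sum = 394.

sqrt(394)


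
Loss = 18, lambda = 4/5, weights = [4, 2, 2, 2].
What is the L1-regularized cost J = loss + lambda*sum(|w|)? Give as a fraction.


L1 norm = sum(|w|) = 10. J = 18 + 4/5 * 10 = 26.

26


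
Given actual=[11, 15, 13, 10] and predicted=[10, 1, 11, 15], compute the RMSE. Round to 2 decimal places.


MSE = 56.5000. RMSE = sqrt(56.5000) = 7.52.

7.52


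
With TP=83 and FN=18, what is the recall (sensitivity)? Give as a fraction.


Recall = TP / (TP + FN) = 83 / 101 = 83/101.

83/101


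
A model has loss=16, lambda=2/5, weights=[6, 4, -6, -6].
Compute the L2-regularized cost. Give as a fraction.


L2 sq norm = sum(w^2) = 124. J = 16 + 2/5 * 124 = 328/5.

328/5


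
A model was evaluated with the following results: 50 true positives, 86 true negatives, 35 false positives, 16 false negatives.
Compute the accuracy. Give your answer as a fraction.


Accuracy = (TP + TN) / (TP + TN + FP + FN) = (50 + 86) / 187 = 8/11.

8/11


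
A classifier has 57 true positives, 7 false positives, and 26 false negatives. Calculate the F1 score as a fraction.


Precision = 57/64 = 57/64. Recall = 57/83 = 57/83. F1 = 2*P*R/(P+R) = 38/49.

38/49


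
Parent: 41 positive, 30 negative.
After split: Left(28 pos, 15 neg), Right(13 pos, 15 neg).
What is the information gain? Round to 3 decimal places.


H(parent) = 0.9826. H(left) = 0.9330, H(right) = 0.9963. Weighted = (43/71)*0.9330 + (28/71)*0.9963 = 0.9580. IG = 0.9826 - 0.9580 = 0.0246, which rounds to 0.025.

0.025


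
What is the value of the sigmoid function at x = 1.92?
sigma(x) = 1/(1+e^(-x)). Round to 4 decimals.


sigma(1.92) = 1/(1+e^(-1.92)) = 1/(1+0.146607) = 1/1.146607 = 0.8721.

0.8721


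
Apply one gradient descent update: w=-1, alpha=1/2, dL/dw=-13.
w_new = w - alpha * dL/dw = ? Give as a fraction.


w_new = -1 - 1/2 * -13 = -1 - -13/2 = 11/2.

11/2


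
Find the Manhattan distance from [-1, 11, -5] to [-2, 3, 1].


d = sum of absolute differences: |-1--2|=1 + |11-3|=8 + |-5-1|=6 = 15.

15


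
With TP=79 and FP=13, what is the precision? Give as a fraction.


Precision = TP / (TP + FP) = 79 / 92 = 79/92.

79/92


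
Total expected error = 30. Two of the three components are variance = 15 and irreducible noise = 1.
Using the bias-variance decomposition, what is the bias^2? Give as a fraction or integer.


Total error = bias^2 + variance + irreducible noise. So bias^2 = 30 - 15 - 1 = 14.

14


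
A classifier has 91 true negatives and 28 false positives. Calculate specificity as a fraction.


Specificity = TN / (TN + FP) = 91 / 119 = 13/17.

13/17


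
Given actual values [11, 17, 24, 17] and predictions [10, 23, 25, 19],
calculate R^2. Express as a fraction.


Mean(y) = 69/4. SS_res = 42. SS_tot = 339/4. R^2 = 1 - 42/(339/4) = 57/113.

57/113


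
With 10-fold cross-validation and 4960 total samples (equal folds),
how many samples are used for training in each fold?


Each validation fold has 4960/10 = 496 samples. Training set = 4960 - 496 = 4464.

4464


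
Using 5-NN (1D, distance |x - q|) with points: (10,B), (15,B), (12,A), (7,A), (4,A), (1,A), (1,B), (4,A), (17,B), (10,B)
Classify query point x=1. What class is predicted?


Distances: |10-1|=9, |15-1|=14, |12-1|=11, |7-1|=6, |4-1|=3, |1-1|=0, |1-1|=0, |4-1|=3, |17-1|=16, |10-1|=9. 5 nearest: (1,A), (1,B), (4,A), (4,A), (7,A). Counts: {'A': 4, 'B': 1}. Majority class: A.

A


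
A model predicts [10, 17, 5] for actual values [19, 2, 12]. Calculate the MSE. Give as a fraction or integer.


MSE = (1/3) * ((19-10)^2=81 + (2-17)^2=225 + (12-5)^2=49). Sum = 355. MSE = 355/3.

355/3


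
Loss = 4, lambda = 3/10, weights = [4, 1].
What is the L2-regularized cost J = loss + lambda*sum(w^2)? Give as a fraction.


L2 sq norm = sum(w^2) = 17. J = 4 + 3/10 * 17 = 91/10.

91/10


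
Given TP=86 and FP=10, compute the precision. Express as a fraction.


Precision = TP / (TP + FP) = 86 / 96 = 43/48.

43/48


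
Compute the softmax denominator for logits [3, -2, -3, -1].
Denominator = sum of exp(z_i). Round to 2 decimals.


Denom = e^3=20.0855 + e^-2=0.1353 + e^-3=0.0498 + e^-1=0.3679. Sum = 20.6385, which rounds to 20.64.

20.64


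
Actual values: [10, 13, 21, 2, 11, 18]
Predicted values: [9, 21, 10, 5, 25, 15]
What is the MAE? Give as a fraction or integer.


MAE = (1/6) * (|10-9|=1 + |13-21|=8 + |21-10|=11 + |2-5|=3 + |11-25|=14 + |18-15|=3). Sum = 40. MAE = 20/3.

20/3


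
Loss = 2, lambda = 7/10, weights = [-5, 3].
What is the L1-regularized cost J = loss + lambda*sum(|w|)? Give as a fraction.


L1 norm = sum(|w|) = 8. J = 2 + 7/10 * 8 = 38/5.

38/5


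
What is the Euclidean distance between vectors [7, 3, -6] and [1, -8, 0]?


d = sqrt(sum of squared differences). (7-1)^2=36, (3--8)^2=121, (-6-0)^2=36. Sum = 193.

sqrt(193)


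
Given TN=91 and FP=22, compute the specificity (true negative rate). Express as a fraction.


Specificity = TN / (TN + FP) = 91 / 113 = 91/113.

91/113


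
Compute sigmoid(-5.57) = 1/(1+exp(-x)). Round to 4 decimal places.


sigma(-5.57) = 1/(1+e^(5.57)) = 1/(1+262.434099) = 1/263.434099 = 0.0038.

0.0038


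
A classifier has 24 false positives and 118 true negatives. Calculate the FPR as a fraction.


FPR = FP / (FP + TN) = 24 / 142 = 12/71.

12/71


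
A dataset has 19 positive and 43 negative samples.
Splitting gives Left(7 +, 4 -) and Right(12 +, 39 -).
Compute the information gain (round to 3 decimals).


H(parent) = 0.8890. H(left) = 0.9457, H(right) = 0.7871. Weighted = (11/62)*0.9457 + (51/62)*0.7871 = 0.8152. IG = 0.8890 - 0.8152 = 0.0738, which rounds to 0.074.

0.074


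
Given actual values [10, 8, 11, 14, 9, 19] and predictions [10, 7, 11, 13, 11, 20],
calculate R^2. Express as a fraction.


Mean(y) = 71/6. SS_res = 7. SS_tot = 497/6. R^2 = 1 - 7/(497/6) = 65/71.

65/71


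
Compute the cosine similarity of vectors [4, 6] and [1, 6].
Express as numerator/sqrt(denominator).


dot = 40. |a|^2 = 52, |b|^2 = 37. cos = 40/sqrt(1924).

40/sqrt(1924)


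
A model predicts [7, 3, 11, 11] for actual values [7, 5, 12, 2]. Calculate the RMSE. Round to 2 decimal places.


MSE = 21.5000. RMSE = sqrt(21.5000) = 4.64.

4.64


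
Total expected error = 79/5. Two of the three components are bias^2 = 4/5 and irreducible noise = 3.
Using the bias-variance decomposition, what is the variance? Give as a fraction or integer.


Total error = bias^2 + variance + irreducible noise. So variance = 79/5 - 4/5 - 3 = 12.

12


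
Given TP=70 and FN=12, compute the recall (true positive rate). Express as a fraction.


Recall = TP / (TP + FN) = 70 / 82 = 35/41.

35/41


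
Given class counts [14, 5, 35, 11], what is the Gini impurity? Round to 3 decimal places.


Total = 65. Proportions: 14/65, 5/65, 35/65, 11/65. sum(p_i^2) = 0.3709. Gini = 1 - 0.3709 = 0.6291, which rounds to 0.629.

0.629


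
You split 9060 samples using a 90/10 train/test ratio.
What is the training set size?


Test set = 9060 * 10% = 906. Training set = 9060 - 906 = 8154.

8154


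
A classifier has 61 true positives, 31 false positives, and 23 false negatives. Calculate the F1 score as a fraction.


Precision = 61/92 = 61/92. Recall = 61/84 = 61/84. F1 = 2*P*R/(P+R) = 61/88.

61/88


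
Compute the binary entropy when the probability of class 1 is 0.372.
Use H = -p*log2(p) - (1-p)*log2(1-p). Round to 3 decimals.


H = -0.372*log2(0.372) - 0.628*log2(0.628) = 0.952.

0.952


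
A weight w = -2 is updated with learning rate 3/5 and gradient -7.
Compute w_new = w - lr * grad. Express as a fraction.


w_new = -2 - 3/5 * -7 = -2 - -21/5 = 11/5.

11/5


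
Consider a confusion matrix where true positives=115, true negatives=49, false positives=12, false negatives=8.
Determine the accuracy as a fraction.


Accuracy = (TP + TN) / (TP + TN + FP + FN) = (115 + 49) / 184 = 41/46.

41/46


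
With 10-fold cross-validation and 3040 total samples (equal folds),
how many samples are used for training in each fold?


Each validation fold has 3040/10 = 304 samples. Training set = 3040 - 304 = 2736.

2736


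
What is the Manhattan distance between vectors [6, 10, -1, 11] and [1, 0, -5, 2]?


d = sum of absolute differences: |6-1|=5 + |10-0|=10 + |-1--5|=4 + |11-2|=9 = 28.

28


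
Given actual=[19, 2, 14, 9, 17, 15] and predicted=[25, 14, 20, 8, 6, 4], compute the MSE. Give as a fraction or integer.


MSE = (1/6) * ((19-25)^2=36 + (2-14)^2=144 + (14-20)^2=36 + (9-8)^2=1 + (17-6)^2=121 + (15-4)^2=121). Sum = 459. MSE = 153/2.

153/2


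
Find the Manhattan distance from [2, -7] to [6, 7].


d = sum of absolute differences: |2-6|=4 + |-7-7|=14 = 18.

18


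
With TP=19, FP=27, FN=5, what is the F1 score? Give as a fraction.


Precision = 19/46 = 19/46. Recall = 19/24 = 19/24. F1 = 2*P*R/(P+R) = 19/35.

19/35


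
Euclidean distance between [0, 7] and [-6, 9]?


d = sqrt(sum of squared differences). (0--6)^2=36, (7-9)^2=4. Sum = 40.

sqrt(40)


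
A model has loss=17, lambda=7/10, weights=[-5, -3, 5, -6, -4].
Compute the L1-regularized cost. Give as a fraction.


L1 norm = sum(|w|) = 23. J = 17 + 7/10 * 23 = 331/10.

331/10


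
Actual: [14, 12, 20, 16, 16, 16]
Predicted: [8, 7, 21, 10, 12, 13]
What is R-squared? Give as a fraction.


Mean(y) = 47/3. SS_res = 123. SS_tot = 106/3. R^2 = 1 - 123/(106/3) = -263/106.

-263/106


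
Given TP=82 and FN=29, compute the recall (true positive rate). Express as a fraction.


Recall = TP / (TP + FN) = 82 / 111 = 82/111.

82/111


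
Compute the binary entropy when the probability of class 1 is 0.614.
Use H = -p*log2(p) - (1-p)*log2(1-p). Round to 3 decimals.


H = -0.614*log2(0.614) - 0.386*log2(0.386) = 0.962.

0.962


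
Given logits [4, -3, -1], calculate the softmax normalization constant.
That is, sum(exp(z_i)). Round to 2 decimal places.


Denom = e^4=54.5982 + e^-3=0.0498 + e^-1=0.3679. Sum = 55.0159, which rounds to 55.02.

55.02


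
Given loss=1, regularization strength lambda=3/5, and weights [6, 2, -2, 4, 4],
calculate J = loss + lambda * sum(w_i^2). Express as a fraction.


L2 sq norm = sum(w^2) = 76. J = 1 + 3/5 * 76 = 233/5.

233/5


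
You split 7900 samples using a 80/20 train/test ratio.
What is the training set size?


Test set = 7900 * 20% = 1580. Training set = 7900 - 1580 = 6320.

6320


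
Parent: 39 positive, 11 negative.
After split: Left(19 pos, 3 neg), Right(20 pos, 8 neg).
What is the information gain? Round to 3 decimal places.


H(parent) = 0.7602. H(left) = 0.5746, H(right) = 0.8631. Weighted = (22/50)*0.5746 + (28/50)*0.8631 = 0.7362. IG = 0.7602 - 0.7362 = 0.0240, which rounds to 0.024.

0.024


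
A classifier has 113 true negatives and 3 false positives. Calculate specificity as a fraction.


Specificity = TN / (TN + FP) = 113 / 116 = 113/116.

113/116


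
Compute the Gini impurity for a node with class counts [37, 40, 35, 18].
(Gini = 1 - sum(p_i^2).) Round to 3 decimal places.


Total = 130. Proportions: 37/130, 40/130, 35/130, 18/130. sum(p_i^2) = 0.2673. Gini = 1 - 0.2673 = 0.7327, which rounds to 0.733.

0.733


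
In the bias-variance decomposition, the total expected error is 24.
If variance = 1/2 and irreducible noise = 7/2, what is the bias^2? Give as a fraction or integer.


Total error = bias^2 + variance + irreducible noise. So bias^2 = 24 - 1/2 - 7/2 = 20.

20


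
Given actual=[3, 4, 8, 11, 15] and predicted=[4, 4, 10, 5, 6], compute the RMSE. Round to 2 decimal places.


MSE = 24.4000. RMSE = sqrt(24.4000) = 4.94.

4.94


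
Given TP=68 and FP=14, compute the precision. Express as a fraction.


Precision = TP / (TP + FP) = 68 / 82 = 34/41.

34/41


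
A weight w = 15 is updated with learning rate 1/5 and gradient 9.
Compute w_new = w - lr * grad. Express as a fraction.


w_new = 15 - 1/5 * 9 = 15 - 9/5 = 66/5.

66/5


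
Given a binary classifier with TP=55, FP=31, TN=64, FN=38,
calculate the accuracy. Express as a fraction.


Accuracy = (TP + TN) / (TP + TN + FP + FN) = (55 + 64) / 188 = 119/188.

119/188


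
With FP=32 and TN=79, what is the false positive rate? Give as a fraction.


FPR = FP / (FP + TN) = 32 / 111 = 32/111.

32/111


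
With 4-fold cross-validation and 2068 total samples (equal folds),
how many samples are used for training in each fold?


Each validation fold has 2068/4 = 517 samples. Training set = 2068 - 517 = 1551.

1551


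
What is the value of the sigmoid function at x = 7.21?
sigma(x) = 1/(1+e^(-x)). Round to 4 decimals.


sigma(7.21) = 1/(1+e^(-7.21)) = 1/(1+0.000739) = 1/1.000739 = 0.9993.

0.9993


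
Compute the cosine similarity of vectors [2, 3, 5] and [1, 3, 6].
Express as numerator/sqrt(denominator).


dot = 41. |a|^2 = 38, |b|^2 = 46. cos = 41/sqrt(1748).

41/sqrt(1748)


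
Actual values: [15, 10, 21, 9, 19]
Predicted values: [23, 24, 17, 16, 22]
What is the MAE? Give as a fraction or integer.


MAE = (1/5) * (|15-23|=8 + |10-24|=14 + |21-17|=4 + |9-16|=7 + |19-22|=3). Sum = 36. MAE = 36/5.

36/5


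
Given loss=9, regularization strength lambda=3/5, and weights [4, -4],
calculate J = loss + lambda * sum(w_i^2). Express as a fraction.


L2 sq norm = sum(w^2) = 32. J = 9 + 3/5 * 32 = 141/5.

141/5


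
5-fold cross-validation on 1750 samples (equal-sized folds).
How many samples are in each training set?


Each validation fold has 1750/5 = 350 samples. Training set = 1750 - 350 = 1400.

1400


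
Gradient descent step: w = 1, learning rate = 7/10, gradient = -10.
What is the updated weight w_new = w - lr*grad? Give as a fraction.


w_new = 1 - 7/10 * -10 = 1 - -7 = 8.

8


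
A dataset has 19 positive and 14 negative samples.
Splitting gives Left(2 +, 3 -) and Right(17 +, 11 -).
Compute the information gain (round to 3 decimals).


H(parent) = 0.9834. H(left) = 0.9710, H(right) = 0.9666. Weighted = (5/33)*0.9710 + (28/33)*0.9666 = 0.9673. IG = 0.9834 - 0.9673 = 0.0161, which rounds to 0.016.

0.016


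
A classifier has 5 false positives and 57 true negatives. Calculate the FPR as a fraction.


FPR = FP / (FP + TN) = 5 / 62 = 5/62.

5/62


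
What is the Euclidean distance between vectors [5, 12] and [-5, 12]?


d = sqrt(sum of squared differences). (5--5)^2=100, (12-12)^2=0. Sum = 100.

10


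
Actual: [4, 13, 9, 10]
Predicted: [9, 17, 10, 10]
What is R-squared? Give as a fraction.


Mean(y) = 9. SS_res = 42. SS_tot = 42. R^2 = 1 - 42/(42) = 0.

0


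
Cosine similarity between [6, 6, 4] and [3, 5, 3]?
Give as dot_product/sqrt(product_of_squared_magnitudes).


dot = 60. |a|^2 = 88, |b|^2 = 43. cos = 60/sqrt(3784).

60/sqrt(3784)


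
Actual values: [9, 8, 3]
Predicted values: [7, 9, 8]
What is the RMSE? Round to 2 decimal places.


MSE = 10.0000. RMSE = sqrt(10.0000) = 3.16.

3.16


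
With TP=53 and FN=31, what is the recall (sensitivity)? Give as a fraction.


Recall = TP / (TP + FN) = 53 / 84 = 53/84.

53/84


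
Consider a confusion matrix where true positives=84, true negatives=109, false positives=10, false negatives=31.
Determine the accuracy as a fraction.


Accuracy = (TP + TN) / (TP + TN + FP + FN) = (84 + 109) / 234 = 193/234.

193/234


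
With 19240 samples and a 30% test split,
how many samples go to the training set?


Test set = 19240 * 30% = 5772. Training set = 19240 - 5772 = 13468.

13468


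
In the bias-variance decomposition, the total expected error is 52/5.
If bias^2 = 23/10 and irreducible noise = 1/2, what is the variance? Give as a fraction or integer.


Total error = bias^2 + variance + irreducible noise. So variance = 52/5 - 23/10 - 1/2 = 38/5.

38/5


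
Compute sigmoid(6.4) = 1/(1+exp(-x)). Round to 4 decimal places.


sigma(6.4) = 1/(1+e^(-6.4)) = 1/(1+0.001662) = 1/1.001662 = 0.9983.

0.9983


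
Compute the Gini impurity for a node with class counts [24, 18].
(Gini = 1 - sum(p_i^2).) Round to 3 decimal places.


Total = 42. Proportions: 24/42, 18/42. sum(p_i^2) = 0.5102. Gini = 1 - 0.5102 = 0.4898, which rounds to 0.490.

0.490


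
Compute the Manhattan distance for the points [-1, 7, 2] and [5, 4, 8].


d = sum of absolute differences: |-1-5|=6 + |7-4|=3 + |2-8|=6 = 15.

15


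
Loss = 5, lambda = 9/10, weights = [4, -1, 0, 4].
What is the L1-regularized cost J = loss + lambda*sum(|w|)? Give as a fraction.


L1 norm = sum(|w|) = 9. J = 5 + 9/10 * 9 = 131/10.

131/10


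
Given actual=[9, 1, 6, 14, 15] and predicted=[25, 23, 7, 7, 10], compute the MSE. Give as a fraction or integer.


MSE = (1/5) * ((9-25)^2=256 + (1-23)^2=484 + (6-7)^2=1 + (14-7)^2=49 + (15-10)^2=25). Sum = 815. MSE = 163.

163


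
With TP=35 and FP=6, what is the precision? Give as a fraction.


Precision = TP / (TP + FP) = 35 / 41 = 35/41.

35/41


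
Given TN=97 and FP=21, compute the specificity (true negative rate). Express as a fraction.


Specificity = TN / (TN + FP) = 97 / 118 = 97/118.

97/118


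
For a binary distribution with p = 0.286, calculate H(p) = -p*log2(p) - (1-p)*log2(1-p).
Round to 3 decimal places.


H = -0.286*log2(0.286) - 0.714*log2(0.714) = 0.863.

0.863


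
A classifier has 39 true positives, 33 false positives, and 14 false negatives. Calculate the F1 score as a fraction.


Precision = 39/72 = 13/24. Recall = 39/53 = 39/53. F1 = 2*P*R/(P+R) = 78/125.

78/125


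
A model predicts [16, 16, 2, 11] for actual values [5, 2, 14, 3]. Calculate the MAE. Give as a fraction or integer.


MAE = (1/4) * (|5-16|=11 + |2-16|=14 + |14-2|=12 + |3-11|=8). Sum = 45. MAE = 45/4.

45/4


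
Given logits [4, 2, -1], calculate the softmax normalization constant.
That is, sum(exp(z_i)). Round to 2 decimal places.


Denom = e^4=54.5982 + e^2=7.3891 + e^-1=0.3679. Sum = 62.3552, which rounds to 62.36.

62.36


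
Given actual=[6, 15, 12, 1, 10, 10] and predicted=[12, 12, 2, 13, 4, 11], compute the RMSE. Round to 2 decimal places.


MSE = 54.3333. RMSE = sqrt(54.3333) = 7.37.

7.37


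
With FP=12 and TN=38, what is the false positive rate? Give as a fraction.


FPR = FP / (FP + TN) = 12 / 50 = 6/25.

6/25


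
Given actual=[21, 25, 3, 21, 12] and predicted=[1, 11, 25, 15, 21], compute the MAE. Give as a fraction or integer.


MAE = (1/5) * (|21-1|=20 + |25-11|=14 + |3-25|=22 + |21-15|=6 + |12-21|=9). Sum = 71. MAE = 71/5.

71/5


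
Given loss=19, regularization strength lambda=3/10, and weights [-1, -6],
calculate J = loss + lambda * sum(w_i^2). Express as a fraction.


L2 sq norm = sum(w^2) = 37. J = 19 + 3/10 * 37 = 301/10.

301/10


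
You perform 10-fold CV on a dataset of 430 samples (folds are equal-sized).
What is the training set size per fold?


Each validation fold has 430/10 = 43 samples. Training set = 430 - 43 = 387.

387


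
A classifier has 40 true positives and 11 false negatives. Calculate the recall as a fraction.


Recall = TP / (TP + FN) = 40 / 51 = 40/51.

40/51


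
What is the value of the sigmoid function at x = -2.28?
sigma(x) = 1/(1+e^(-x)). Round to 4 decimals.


sigma(-2.28) = 1/(1+e^(2.28)) = 1/(1+9.776680) = 1/10.776680 = 0.0928.

0.0928


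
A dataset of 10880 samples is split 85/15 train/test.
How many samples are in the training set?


Test set = 10880 * 15% = 1632. Training set = 10880 - 1632 = 9248.

9248


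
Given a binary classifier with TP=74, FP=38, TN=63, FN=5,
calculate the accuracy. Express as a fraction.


Accuracy = (TP + TN) / (TP + TN + FP + FN) = (74 + 63) / 180 = 137/180.

137/180


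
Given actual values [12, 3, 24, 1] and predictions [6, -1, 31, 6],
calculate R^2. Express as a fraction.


Mean(y) = 10. SS_res = 126. SS_tot = 330. R^2 = 1 - 126/(330) = 34/55.

34/55


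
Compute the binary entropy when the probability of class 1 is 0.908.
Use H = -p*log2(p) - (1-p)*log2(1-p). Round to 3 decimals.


H = -0.908*log2(0.908) - 0.092*log2(0.092) = 0.443.

0.443


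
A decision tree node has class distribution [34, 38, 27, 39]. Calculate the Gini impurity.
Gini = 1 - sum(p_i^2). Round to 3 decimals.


Total = 138. Proportions: 34/138, 38/138, 27/138, 39/138. sum(p_i^2) = 0.2547. Gini = 1 - 0.2547 = 0.7453, which rounds to 0.745.

0.745


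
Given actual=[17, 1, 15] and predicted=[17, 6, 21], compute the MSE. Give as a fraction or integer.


MSE = (1/3) * ((17-17)^2=0 + (1-6)^2=25 + (15-21)^2=36). Sum = 61. MSE = 61/3.

61/3


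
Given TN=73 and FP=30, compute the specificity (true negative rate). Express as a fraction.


Specificity = TN / (TN + FP) = 73 / 103 = 73/103.

73/103


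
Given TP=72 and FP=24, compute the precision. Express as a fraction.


Precision = TP / (TP + FP) = 72 / 96 = 3/4.

3/4


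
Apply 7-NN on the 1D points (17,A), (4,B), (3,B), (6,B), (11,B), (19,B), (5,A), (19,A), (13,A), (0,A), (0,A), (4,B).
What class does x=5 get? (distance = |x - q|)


Distances: |17-5|=12, |4-5|=1, |3-5|=2, |6-5|=1, |11-5|=6, |19-5|=14, |5-5|=0, |19-5|=14, |13-5|=8, |0-5|=5, |0-5|=5, |4-5|=1. 7 nearest: (5,A), (4,B), (6,B), (4,B), (3,B), (0,A), (0,A). Counts: {'A': 3, 'B': 4}. Majority class: B.

B


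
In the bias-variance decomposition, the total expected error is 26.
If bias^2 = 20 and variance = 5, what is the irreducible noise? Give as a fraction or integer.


Total error = bias^2 + variance + irreducible noise. So irreducible noise = 26 - 20 - 5 = 1.

1


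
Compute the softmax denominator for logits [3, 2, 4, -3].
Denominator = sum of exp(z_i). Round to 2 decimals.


Denom = e^3=20.0855 + e^2=7.3891 + e^4=54.5982 + e^-3=0.0498. Sum = 82.1226, which rounds to 82.12.

82.12


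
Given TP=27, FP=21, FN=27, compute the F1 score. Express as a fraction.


Precision = 27/48 = 9/16. Recall = 27/54 = 1/2. F1 = 2*P*R/(P+R) = 9/17.

9/17


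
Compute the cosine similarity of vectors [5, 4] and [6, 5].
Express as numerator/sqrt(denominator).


dot = 50. |a|^2 = 41, |b|^2 = 61. cos = 50/sqrt(2501).

50/sqrt(2501)


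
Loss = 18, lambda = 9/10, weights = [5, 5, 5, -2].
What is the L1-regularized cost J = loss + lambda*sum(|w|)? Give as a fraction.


L1 norm = sum(|w|) = 17. J = 18 + 9/10 * 17 = 333/10.

333/10


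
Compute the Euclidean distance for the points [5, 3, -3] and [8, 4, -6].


d = sqrt(sum of squared differences). (5-8)^2=9, (3-4)^2=1, (-3--6)^2=9. Sum = 19.

sqrt(19)


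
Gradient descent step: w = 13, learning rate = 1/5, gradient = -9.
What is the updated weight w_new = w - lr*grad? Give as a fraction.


w_new = 13 - 1/5 * -9 = 13 - -9/5 = 74/5.

74/5


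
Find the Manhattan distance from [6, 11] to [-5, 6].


d = sum of absolute differences: |6--5|=11 + |11-6|=5 = 16.

16


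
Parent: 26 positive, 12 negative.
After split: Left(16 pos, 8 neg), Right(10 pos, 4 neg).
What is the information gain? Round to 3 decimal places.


H(parent) = 0.8997. H(left) = 0.9183, H(right) = 0.8631. Weighted = (24/38)*0.9183 + (14/38)*0.8631 = 0.8980. IG = 0.8997 - 0.8980 = 0.0017, which rounds to 0.002.

0.002


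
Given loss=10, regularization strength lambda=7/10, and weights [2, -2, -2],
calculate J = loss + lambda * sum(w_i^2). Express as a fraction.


L2 sq norm = sum(w^2) = 12. J = 10 + 7/10 * 12 = 92/5.

92/5


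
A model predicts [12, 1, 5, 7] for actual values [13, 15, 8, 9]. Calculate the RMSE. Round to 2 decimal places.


MSE = 52.5000. RMSE = sqrt(52.5000) = 7.25.

7.25


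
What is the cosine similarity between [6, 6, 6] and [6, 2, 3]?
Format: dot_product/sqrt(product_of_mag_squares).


dot = 66. |a|^2 = 108, |b|^2 = 49. cos = 66/sqrt(5292).

66/sqrt(5292)


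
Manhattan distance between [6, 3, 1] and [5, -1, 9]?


d = sum of absolute differences: |6-5|=1 + |3--1|=4 + |1-9|=8 = 13.

13


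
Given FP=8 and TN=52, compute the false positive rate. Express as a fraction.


FPR = FP / (FP + TN) = 8 / 60 = 2/15.

2/15


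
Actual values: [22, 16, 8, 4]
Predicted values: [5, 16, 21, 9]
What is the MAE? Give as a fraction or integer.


MAE = (1/4) * (|22-5|=17 + |16-16|=0 + |8-21|=13 + |4-9|=5). Sum = 35. MAE = 35/4.

35/4
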